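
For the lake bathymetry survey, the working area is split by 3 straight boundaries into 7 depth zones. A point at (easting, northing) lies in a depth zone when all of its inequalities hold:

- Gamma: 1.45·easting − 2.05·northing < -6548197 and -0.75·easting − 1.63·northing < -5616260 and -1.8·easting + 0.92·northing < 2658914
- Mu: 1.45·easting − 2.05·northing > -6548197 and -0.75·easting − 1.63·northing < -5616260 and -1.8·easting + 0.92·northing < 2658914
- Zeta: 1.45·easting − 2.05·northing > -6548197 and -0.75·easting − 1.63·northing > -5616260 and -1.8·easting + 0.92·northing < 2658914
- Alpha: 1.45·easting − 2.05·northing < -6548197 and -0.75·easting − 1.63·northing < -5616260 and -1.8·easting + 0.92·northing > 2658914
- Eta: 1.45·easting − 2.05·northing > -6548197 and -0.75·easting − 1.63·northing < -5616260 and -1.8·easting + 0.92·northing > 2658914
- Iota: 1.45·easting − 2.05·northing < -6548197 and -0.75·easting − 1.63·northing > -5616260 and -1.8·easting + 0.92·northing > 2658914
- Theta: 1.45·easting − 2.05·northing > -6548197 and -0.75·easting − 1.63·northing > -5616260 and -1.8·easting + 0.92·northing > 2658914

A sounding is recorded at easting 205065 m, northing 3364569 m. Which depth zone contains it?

Alpha

1.45·205065 − 2.05·3364569 = -6600022.200, which is < -6548197
-0.75·205065 − 1.63·3364569 = -5638046.220, which is < -5616260
-1.8·205065 + 0.92·3364569 = 2726286.480, which is > 2658914
This sign pattern matches Alpha.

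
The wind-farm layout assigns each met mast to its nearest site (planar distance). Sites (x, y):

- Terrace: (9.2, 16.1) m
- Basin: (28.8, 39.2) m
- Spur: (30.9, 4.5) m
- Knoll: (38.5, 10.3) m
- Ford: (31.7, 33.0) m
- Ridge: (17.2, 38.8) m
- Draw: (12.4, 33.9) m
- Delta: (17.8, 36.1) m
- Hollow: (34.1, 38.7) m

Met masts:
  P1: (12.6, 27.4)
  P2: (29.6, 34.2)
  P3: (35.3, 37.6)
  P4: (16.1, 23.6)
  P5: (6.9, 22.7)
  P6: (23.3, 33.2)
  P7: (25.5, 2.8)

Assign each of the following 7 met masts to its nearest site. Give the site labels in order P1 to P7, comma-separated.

Draw, Ford, Hollow, Terrace, Terrace, Delta, Spur

P1 → Draw (d²=42.29)
P2 → Ford (d²=5.85)
P3 → Hollow (d²=2.65)
P4 → Terrace (d²=103.86)
P5 → Terrace (d²=48.85)
P6 → Delta (d²=38.66)
P7 → Spur (d²=32.05)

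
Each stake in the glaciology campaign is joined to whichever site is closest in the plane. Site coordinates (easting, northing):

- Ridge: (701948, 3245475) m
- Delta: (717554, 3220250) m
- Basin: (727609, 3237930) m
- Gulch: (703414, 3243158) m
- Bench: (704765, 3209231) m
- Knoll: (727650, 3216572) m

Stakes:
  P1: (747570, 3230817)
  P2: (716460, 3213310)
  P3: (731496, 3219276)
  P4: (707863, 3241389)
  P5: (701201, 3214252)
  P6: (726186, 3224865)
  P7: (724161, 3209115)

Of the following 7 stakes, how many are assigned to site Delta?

P1 → Basin
P2 → Delta
P3 → Knoll
P4 → Gulch
P5 → Bench
P6 → Knoll
P7 → Knoll
1 of the 7 goes to Delta.

1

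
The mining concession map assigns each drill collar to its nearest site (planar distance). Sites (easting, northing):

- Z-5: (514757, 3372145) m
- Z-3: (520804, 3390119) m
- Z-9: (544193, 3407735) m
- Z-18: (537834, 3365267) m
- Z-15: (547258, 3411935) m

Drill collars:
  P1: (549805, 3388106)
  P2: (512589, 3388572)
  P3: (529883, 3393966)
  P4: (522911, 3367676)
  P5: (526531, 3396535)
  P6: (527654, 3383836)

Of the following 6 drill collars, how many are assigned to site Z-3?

P1 → Z-9
P2 → Z-3
P3 → Z-3
P4 → Z-5
P5 → Z-3
P6 → Z-3
4 of the 6 go to Z-3.

4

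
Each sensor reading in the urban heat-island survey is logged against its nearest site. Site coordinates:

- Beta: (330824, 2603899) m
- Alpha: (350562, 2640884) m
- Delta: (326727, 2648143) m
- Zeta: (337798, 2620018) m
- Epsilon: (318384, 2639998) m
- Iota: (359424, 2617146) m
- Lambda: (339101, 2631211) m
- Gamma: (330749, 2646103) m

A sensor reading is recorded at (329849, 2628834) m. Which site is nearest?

Squared distances to each site:
Beta: 622704850.000; Alpha: 574230869.000; Delta: 382584365.000; Zeta: 140908457.000; Epsilon: 256081121.000; Iota: 1011289969.000; Lambda: 91249633.000; Gamma: 299028361.000.
Minimum at Lambda.

Lambda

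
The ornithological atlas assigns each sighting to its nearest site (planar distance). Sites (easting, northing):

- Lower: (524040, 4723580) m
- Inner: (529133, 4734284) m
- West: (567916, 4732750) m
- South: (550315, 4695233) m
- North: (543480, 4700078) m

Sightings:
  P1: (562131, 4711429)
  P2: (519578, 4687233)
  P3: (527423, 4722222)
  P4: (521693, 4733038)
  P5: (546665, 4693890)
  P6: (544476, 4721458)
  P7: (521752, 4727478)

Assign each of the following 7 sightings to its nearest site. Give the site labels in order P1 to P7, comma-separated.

P1 → South (d²=401928272.00)
P2 → North (d²=736299629.00)
P3 → Lower (d²=13288853.00)
P4 → Inner (d²=56906116.00)
P5 → South (d²=15126149.00)
P6 → Inner (d²=399913925.00)
P7 → Lower (d²=20429348.00)

South, North, Lower, Inner, South, Inner, Lower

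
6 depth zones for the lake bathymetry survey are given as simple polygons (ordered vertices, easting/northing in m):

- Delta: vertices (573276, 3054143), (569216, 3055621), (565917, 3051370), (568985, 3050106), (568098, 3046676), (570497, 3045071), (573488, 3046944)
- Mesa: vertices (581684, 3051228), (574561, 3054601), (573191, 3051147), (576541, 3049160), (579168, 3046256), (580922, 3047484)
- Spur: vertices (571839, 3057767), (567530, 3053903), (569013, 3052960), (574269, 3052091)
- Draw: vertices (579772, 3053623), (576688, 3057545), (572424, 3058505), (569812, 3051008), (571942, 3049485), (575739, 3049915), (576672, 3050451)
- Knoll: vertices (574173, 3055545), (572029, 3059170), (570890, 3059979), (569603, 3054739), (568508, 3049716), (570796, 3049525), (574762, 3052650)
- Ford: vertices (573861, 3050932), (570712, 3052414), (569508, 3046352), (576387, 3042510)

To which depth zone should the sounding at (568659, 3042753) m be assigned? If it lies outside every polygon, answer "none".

none

Cast a ray rightward from (568659, 3042753). For each polygon, the edges (by vertex number in listed order) whose endpoints lie on opposite sides of northing = 3042753, where each meets that height, and whether that is right or left of the point:
Delta: no edge straddles that height → 0 crossings.
Mesa: no edge straddles that height → 0 crossings.
Spur: no edge straddles that height → 0 crossings.
Draw: no edge straddles that height → 0 crossings.
Knoll: no edge straddles that height → 0 crossings.
Ford: 3–4 at easting≈575951.9 (right), 4–1 at easting≈576314.1 (right) → 2 crossings.
All counts are even, so the point lies outside every listed polygon.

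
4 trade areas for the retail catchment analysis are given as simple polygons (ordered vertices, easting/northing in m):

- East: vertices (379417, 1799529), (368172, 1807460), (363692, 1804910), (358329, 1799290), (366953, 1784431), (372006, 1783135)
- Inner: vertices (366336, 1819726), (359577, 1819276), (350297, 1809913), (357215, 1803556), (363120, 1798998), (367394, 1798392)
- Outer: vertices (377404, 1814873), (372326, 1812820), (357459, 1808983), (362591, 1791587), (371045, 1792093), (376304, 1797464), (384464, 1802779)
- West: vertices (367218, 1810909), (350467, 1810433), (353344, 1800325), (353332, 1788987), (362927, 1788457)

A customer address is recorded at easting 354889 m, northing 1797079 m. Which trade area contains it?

West

Cast a ray rightward from (354889, 1797079). For each polygon, the edges (by vertex number in listed order) whose endpoints lie on opposite sides of northing = 1797079, where each meets that height, and whether that is right or left of the point:
East: 4–5 at easting≈359612.2 (right), 6–1 at easting≈378309.5 (right) → 2 crossings.
Inner: no edge straddles that height → 0 crossings.
Outer: 3–4 at easting≈360970.8 (right), 5–6 at easting≈375927.0 (right) → 2 crossings.
West: 3–4 at easting≈353340.6 (left), 5–1 at easting≈364574.8 (right) → 1 crossing.
Only West has an odd count, so the point is inside West.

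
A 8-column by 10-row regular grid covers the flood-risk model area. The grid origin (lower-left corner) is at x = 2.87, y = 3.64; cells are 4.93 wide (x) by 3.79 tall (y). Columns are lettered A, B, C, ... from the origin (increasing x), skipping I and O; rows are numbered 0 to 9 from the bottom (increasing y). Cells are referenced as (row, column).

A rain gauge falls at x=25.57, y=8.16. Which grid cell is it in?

Column index: ⌊(25.57 − 2.87) / 4.93⌋ = ⌊4.604⌋ = 4 → column E
Row offset from origin: ⌊(8.16 − 3.64) / 3.79⌋ = ⌊1.193⌋ = 1 → row 1

(1, E)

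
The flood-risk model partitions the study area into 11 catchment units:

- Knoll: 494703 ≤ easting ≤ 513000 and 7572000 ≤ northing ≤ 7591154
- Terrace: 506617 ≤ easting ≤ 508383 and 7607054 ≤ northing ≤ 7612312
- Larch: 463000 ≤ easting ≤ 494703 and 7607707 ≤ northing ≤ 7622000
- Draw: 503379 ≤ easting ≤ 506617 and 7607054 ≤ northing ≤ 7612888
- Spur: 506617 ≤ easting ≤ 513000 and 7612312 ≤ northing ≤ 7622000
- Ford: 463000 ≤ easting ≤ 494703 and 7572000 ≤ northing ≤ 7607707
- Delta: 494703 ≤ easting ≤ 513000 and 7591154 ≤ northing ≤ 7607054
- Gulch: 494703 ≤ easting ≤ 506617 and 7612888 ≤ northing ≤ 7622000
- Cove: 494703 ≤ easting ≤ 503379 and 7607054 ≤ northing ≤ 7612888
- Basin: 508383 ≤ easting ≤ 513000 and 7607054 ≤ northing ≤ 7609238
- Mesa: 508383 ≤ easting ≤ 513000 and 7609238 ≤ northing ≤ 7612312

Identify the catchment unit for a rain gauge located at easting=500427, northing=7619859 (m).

Gulch

The point has easting = 500427 and northing = 7619859.
Only Gulch satisfies 494703 ≤ easting ≤ 506617 and 7612888 ≤ northing ≤ 7622000.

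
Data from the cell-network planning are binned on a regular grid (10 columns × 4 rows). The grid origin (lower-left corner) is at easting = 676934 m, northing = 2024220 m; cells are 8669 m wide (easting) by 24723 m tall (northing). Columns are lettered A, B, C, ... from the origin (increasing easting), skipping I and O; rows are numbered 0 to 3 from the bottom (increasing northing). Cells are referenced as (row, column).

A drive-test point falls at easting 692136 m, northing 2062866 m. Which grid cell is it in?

Column index: ⌊(692136 − 676934) / 8669⌋ = ⌊1.754⌋ = 1 → column B
Row offset from origin: ⌊(2062866 − 2024220) / 24723⌋ = ⌊1.563⌋ = 1 → row 1

(1, B)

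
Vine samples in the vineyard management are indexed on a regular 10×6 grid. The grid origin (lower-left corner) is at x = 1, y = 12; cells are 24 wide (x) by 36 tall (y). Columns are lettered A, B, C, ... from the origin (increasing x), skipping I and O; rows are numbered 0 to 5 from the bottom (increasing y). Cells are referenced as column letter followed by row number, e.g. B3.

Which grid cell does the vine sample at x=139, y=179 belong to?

F4

Column index: ⌊(139 − 1) / 24⌋ = ⌊5.750⌋ = 5 → column F
Row offset from origin: ⌊(179 − 12) / 36⌋ = ⌊4.639⌋ = 4 → row 4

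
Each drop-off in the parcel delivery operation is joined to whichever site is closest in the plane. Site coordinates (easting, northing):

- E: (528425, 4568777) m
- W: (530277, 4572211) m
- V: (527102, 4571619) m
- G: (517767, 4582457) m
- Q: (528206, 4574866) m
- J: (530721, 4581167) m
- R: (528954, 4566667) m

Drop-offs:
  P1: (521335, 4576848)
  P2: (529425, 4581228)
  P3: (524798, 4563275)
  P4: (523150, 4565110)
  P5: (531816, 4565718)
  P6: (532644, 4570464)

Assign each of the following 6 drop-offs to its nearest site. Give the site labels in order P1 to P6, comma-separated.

P1 → G (d²=44191505.00)
P2 → J (d²=1683337.00)
P3 → R (d²=28778000.00)
P4 → R (d²=36110665.00)
P5 → R (d²=9091645.00)
P6 → W (d²=8654698.00)

G, J, R, R, R, W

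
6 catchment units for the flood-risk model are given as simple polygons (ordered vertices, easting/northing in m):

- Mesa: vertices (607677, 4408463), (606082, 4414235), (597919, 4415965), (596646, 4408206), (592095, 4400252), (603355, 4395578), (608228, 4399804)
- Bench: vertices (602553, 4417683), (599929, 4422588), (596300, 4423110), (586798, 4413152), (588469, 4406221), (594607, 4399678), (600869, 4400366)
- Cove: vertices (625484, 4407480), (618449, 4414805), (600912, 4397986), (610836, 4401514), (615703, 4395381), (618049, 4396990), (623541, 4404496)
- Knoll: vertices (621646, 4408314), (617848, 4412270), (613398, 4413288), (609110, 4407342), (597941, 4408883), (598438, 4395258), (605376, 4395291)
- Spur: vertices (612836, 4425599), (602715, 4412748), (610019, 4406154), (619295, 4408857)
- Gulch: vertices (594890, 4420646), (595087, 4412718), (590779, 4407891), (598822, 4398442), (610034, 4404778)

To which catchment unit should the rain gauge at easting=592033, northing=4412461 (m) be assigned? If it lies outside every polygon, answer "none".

Bench

Cast a ray rightward from (592033, 4412461). For each polygon, the edges (by vertex number in listed order) whose endpoints lie on opposite sides of northing = 4412461, where each meets that height, and whether that is right or left of the point:
Mesa: 1–2 at easting≈606572.2 (right), 3–4 at easting≈597344.1 (right) → 2 crossings.
Bench: 4–5 at easting≈586964.6 (left), 7–1 at easting≈602045.2 (right) → 1 crossing.
Cove: 1–2 at easting≈620700.2 (right), 2–3 at easting≈616004.9 (right) → 2 crossings.
Knoll: 2–3 at easting≈617013.1 (right), 3–4 at easting≈612801.6 (right) → 2 crossings.
Spur: 2–3 at easting≈603032.9 (right), 4–1 at easting≈617904.6 (right) → 2 crossings.
Gulch: 2–3 at easting≈594857.6 (right), 5–1 at easting≈602701.5 (right) → 2 crossings.
Only Bench has an odd count, so the point is inside Bench.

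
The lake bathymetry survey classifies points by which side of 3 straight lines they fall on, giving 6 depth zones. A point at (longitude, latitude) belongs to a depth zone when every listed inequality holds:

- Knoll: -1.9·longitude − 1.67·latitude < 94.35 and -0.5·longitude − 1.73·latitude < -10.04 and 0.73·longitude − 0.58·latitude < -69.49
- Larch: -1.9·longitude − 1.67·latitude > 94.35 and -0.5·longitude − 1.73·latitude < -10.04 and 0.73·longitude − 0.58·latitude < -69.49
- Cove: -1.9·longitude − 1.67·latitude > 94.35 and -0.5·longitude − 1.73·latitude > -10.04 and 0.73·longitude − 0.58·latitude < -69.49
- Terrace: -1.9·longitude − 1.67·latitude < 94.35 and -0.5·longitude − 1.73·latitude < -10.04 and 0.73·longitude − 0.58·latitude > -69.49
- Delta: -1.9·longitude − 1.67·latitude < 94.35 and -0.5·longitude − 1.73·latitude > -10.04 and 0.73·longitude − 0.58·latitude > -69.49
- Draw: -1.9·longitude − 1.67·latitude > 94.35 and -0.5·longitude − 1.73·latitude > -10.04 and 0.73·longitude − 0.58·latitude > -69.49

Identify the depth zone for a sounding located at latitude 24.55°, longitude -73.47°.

-1.9·-73.47 − 1.67·24.55 = 98.594, which is > 94.35
-0.5·-73.47 − 1.73·24.55 = -5.736, which is > -10.04
0.73·-73.47 − 0.58·24.55 = -67.872, which is > -69.49
This sign pattern matches Draw.

Draw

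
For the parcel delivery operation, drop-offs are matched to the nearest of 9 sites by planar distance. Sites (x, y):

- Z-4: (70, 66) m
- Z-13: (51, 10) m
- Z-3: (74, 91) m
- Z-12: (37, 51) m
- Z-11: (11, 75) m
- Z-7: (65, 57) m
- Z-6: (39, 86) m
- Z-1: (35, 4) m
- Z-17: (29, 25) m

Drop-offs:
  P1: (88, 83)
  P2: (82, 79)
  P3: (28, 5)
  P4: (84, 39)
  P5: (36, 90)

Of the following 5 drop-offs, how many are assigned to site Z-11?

P1 → Z-3
P2 → Z-3
P3 → Z-1
P4 → Z-7
P5 → Z-6
0 of the 5 go to Z-11.

0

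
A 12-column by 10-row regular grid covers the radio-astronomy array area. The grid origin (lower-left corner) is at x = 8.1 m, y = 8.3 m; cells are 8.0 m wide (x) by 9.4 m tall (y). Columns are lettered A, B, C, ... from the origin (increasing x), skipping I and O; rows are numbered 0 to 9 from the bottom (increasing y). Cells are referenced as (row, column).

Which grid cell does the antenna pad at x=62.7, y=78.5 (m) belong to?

(7, G)

Column index: ⌊(62.7 − 8.1) / 8.0⌋ = ⌊6.825⌋ = 6 → column G
Row offset from origin: ⌊(78.5 − 8.3) / 9.4⌋ = ⌊7.468⌋ = 7 → row 7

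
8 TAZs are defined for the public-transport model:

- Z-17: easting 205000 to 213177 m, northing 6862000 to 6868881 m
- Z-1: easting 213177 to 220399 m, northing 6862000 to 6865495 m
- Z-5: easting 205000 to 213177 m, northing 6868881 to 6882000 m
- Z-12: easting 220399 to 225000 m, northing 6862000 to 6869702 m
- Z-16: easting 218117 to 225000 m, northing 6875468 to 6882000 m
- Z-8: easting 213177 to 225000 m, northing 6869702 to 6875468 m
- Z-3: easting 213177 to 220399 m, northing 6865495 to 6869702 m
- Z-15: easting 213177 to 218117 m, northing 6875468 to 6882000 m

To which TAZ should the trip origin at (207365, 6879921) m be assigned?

The point has easting = 207365 and northing = 6879921.
Only Z-5 satisfies 205000 ≤ easting ≤ 213177 and 6868881 ≤ northing ≤ 6882000.

Z-5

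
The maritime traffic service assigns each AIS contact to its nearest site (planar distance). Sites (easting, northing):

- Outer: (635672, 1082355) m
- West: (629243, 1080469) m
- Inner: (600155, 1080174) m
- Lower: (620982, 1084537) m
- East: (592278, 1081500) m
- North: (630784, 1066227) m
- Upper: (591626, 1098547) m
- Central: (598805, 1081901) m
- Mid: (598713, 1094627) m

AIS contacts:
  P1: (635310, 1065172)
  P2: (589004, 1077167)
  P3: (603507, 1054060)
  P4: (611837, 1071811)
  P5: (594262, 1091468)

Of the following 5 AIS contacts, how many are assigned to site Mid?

1

P1 → North
P2 → East
P3 → Inner
P4 → Inner
P5 → Mid
1 of the 5 goes to Mid.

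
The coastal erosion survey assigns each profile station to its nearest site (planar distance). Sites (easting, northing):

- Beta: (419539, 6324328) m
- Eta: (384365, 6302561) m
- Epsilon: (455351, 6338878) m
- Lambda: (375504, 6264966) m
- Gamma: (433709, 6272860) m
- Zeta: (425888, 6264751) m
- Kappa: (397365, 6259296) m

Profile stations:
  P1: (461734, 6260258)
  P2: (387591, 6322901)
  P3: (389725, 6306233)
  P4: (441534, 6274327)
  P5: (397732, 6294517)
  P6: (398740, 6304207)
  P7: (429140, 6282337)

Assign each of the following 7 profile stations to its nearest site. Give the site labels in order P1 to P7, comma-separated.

P1 → Gamma (d²=944211029.00)
P2 → Eta (d²=424122676.00)
P3 → Eta (d²=42213184.00)
P4 → Gamma (d²=63382714.00)
P5 → Eta (d²=243382625.00)
P6 → Eta (d²=209349941.00)
P7 → Gamma (d²=110689290.00)

Gamma, Eta, Eta, Gamma, Eta, Eta, Gamma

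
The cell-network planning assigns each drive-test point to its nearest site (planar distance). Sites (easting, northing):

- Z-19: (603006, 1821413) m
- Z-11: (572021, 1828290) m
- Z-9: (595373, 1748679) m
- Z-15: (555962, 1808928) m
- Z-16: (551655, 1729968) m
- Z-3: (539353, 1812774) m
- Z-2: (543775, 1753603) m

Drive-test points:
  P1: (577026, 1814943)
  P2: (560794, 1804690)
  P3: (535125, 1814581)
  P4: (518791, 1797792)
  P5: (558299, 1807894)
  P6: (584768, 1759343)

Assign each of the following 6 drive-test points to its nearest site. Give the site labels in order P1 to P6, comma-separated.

Z-11, Z-15, Z-3, Z-3, Z-15, Z-9

P1 → Z-11 (d²=203192434.00)
P2 → Z-15 (d²=41308868.00)
P3 → Z-3 (d²=21141233.00)
P4 → Z-3 (d²=647256168.00)
P5 → Z-15 (d²=6530725.00)
P6 → Z-9 (d²=226186921.00)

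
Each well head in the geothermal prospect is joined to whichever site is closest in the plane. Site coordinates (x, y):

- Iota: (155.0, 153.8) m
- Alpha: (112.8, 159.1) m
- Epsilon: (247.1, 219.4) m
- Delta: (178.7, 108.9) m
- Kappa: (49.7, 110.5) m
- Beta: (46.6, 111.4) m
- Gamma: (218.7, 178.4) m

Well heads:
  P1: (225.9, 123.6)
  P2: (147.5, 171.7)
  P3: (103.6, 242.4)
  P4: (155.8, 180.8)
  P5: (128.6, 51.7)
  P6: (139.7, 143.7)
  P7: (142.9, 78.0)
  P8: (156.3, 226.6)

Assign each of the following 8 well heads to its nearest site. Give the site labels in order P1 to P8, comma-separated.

P1 → Delta (d²=2443.93)
P2 → Iota (d²=376.66)
P3 → Alpha (d²=7023.53)
P4 → Iota (d²=729.64)
P5 → Delta (d²=5781.85)
P6 → Iota (d²=336.10)
P7 → Delta (d²=2236.45)
P8 → Iota (d²=5301.53)

Delta, Iota, Alpha, Iota, Delta, Iota, Delta, Iota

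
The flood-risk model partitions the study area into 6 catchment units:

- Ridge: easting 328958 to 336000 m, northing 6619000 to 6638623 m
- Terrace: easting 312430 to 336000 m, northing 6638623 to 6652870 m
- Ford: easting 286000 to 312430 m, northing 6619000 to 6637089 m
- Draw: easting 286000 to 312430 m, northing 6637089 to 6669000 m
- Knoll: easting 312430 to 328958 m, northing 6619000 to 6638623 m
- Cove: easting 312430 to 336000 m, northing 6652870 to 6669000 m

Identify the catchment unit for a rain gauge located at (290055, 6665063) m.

Draw

The point has easting = 290055 and northing = 6665063.
Only Draw satisfies 286000 ≤ easting ≤ 312430 and 6637089 ≤ northing ≤ 6669000.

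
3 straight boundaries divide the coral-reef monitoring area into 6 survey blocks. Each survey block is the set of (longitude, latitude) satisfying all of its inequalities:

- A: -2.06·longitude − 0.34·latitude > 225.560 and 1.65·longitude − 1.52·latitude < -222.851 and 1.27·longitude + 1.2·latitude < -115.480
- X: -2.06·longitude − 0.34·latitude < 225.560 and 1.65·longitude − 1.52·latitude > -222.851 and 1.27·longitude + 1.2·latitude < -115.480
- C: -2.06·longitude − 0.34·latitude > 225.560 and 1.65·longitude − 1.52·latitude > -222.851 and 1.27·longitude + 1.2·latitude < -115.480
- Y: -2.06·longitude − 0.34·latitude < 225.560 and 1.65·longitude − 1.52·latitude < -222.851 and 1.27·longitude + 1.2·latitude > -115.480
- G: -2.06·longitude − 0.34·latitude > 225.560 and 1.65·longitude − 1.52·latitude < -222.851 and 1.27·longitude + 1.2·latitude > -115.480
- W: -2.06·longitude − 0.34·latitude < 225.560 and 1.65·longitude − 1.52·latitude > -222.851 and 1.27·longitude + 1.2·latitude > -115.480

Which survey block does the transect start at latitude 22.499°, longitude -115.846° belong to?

-2.06·-115.846 − 0.34·22.499 = 230.993, which is > 225.560
1.65·-115.846 − 1.52·22.499 = -225.344, which is < -222.851
1.27·-115.846 + 1.2·22.499 = -120.126, which is < -115.480
This sign pattern matches A.

A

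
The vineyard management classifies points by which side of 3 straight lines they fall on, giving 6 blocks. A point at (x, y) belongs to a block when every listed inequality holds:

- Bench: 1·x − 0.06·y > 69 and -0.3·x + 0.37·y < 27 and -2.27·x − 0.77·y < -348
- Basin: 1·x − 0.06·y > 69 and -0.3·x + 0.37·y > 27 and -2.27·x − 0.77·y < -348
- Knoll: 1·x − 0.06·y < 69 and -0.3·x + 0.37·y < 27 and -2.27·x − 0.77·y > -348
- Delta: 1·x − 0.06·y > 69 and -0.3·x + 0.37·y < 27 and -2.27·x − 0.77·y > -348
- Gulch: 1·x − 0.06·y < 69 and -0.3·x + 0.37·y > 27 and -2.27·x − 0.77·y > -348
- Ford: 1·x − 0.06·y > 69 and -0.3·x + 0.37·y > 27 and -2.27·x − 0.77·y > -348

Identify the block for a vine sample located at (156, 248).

Basin

1·156 − 0.06·248 = 141.120, which is > 69
-0.3·156 + 0.37·248 = 44.960, which is > 27
-2.27·156 − 0.77·248 = -545.080, which is < -348
This sign pattern matches Basin.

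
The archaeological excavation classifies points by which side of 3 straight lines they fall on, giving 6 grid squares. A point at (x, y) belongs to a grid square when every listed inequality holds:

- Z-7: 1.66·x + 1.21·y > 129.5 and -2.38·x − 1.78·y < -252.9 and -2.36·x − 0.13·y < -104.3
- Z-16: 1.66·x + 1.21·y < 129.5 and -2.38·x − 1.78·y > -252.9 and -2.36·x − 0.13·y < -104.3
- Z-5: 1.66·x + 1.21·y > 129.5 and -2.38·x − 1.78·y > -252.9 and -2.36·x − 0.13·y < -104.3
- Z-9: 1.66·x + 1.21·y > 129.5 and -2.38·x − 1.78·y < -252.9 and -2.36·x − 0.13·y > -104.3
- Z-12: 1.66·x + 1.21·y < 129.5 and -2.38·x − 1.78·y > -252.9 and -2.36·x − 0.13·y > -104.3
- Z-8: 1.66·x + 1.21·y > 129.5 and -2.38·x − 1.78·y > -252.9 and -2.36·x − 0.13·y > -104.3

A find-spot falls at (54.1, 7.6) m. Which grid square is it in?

Z-16

1.66·54.1 + 1.21·7.6 = 99.002, which is < 129.5
-2.38·54.1 − 1.78·7.6 = -142.286, which is > -252.9
-2.36·54.1 − 0.13·7.6 = -128.664, which is < -104.3
This sign pattern matches Z-16.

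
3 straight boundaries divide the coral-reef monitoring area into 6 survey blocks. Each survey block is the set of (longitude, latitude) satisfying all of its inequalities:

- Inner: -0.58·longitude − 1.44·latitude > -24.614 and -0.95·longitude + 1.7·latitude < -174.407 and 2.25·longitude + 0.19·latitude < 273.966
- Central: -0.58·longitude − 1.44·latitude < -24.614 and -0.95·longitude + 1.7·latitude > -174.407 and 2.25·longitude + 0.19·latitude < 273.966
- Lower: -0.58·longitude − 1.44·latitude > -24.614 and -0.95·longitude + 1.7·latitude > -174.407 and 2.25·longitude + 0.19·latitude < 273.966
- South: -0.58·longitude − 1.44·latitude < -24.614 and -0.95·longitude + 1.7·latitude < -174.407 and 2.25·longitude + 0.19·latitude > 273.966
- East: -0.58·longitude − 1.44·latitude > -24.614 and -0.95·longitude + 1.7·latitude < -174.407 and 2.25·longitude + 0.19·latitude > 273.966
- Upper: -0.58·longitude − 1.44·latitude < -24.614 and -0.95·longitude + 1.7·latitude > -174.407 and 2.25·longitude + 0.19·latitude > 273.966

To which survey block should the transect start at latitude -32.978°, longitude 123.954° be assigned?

-0.58·123.954 − 1.44·-32.978 = -24.405, which is > -24.614
-0.95·123.954 + 1.7·-32.978 = -173.819, which is > -174.407
2.25·123.954 + 0.19·-32.978 = 272.631, which is < 273.966
This sign pattern matches Lower.

Lower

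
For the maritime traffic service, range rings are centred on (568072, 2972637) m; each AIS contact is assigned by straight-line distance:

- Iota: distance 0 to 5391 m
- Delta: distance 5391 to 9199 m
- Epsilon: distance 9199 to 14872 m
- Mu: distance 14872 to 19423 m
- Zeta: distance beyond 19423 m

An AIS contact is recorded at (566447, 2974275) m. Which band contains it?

Distance = √((566447−568072)² + (2974275−2972637)²) = √(2640625.000 + 2683044.000) = 2307.308 m.
0 ≤ 2307.308 < 5391 → Iota.

Iota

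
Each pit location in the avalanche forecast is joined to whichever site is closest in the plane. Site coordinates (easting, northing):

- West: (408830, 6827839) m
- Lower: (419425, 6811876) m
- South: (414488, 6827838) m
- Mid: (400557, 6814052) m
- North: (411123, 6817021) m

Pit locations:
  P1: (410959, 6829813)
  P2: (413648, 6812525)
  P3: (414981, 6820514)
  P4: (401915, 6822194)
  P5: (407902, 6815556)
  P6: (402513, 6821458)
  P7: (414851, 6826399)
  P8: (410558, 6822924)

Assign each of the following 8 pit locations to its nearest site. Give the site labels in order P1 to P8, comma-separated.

P1 → West (d²=8429317.00)
P2 → North (d²=26589641.00)
P3 → North (d²=27085213.00)
P4 → Mid (d²=68136328.00)
P5 → North (d²=12521066.00)
P6 → Mid (d²=58674772.00)
P7 → South (d²=2202490.00)
P8 → West (d²=27143209.00)

West, North, North, Mid, North, Mid, South, West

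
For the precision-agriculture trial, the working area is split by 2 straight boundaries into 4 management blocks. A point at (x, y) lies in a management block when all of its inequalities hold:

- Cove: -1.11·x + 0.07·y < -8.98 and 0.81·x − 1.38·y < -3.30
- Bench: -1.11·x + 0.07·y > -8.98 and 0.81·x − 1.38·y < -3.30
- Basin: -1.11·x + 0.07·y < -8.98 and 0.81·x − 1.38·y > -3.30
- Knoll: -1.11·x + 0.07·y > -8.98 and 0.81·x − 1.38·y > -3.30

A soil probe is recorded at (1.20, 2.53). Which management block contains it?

-1.11·1.20 + 0.07·2.53 = -1.155, which is > -8.98
0.81·1.20 − 1.38·2.53 = -2.519, which is > -3.30
This sign pattern matches Knoll.

Knoll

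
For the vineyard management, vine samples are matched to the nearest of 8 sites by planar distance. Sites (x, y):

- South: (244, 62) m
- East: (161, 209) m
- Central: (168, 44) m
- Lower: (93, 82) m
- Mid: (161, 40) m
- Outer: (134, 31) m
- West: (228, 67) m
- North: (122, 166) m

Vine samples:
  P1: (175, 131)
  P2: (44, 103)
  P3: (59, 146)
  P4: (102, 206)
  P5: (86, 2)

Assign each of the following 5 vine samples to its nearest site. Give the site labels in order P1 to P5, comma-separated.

North, Lower, North, North, Outer

P1 → North (d²=4034.00)
P2 → Lower (d²=2842.00)
P3 → North (d²=4369.00)
P4 → North (d²=2000.00)
P5 → Outer (d²=3145.00)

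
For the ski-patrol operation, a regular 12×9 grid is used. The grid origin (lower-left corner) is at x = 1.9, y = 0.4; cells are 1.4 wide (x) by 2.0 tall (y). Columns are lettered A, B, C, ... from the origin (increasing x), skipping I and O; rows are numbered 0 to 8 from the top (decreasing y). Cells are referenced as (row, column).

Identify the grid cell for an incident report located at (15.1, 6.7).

(5, K)

Column index: ⌊(15.1 − 1.9) / 1.4⌋ = ⌊9.429⌋ = 9 → column K
Row offset from origin: ⌊(6.7 − 0.4) / 2.0⌋ = ⌊3.150⌋ = 3 → row 5 (counted from top)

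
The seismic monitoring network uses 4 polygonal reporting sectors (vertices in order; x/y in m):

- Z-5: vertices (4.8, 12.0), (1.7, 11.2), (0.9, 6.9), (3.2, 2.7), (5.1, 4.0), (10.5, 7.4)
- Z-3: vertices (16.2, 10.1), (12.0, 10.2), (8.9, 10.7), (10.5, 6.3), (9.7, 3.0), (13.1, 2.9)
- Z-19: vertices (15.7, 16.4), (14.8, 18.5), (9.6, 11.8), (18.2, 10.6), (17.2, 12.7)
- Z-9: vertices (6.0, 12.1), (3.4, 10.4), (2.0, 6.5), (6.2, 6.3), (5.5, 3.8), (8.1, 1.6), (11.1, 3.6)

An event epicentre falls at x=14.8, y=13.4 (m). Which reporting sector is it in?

Cast a ray rightward from (14.8, 13.4). For each polygon, the edges (by vertex number in listed order) whose endpoints lie on opposite sides of y = 13.4, where each meets that height, and whether that is right or left of the point:
Z-5: no edge straddles that height → 0 crossings.
Z-3: no edge straddles that height → 0 crossings.
Z-19: 2–3 at x≈10.84 (left), 5–1 at x≈16.92 (right) → 1 crossing.
Z-9: no edge straddles that height → 0 crossings.
Only Z-19 has an odd count, so the point is inside Z-19.

Z-19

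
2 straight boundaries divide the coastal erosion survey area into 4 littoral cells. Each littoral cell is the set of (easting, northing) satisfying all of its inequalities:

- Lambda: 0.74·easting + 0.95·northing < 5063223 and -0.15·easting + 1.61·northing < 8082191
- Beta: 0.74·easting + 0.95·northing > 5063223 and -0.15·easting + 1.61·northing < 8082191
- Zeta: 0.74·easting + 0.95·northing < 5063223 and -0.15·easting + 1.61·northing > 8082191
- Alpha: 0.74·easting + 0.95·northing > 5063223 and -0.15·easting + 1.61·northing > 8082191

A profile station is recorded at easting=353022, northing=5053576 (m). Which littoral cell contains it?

Zeta

0.74·353022 + 0.95·5053576 = 5062133.480, which is < 5063223
-0.15·353022 + 1.61·5053576 = 8083304.060, which is > 8082191
This sign pattern matches Zeta.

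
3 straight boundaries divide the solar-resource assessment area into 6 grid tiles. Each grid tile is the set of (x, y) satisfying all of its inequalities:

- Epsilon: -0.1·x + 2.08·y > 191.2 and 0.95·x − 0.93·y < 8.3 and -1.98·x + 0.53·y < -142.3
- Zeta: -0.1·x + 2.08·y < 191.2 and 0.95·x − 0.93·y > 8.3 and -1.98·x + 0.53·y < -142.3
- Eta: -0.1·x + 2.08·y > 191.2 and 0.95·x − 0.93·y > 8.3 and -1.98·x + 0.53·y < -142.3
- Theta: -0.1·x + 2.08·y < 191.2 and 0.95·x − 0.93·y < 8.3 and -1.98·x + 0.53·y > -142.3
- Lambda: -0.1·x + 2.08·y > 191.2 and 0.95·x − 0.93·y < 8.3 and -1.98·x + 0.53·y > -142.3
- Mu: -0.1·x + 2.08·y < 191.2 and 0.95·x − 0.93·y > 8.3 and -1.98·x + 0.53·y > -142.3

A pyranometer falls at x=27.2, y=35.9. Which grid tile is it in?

-0.1·27.2 + 2.08·35.9 = 71.952, which is < 191.2
0.95·27.2 − 0.93·35.9 = -7.547, which is < 8.3
-1.98·27.2 + 0.53·35.9 = -34.829, which is > -142.3
This sign pattern matches Theta.

Theta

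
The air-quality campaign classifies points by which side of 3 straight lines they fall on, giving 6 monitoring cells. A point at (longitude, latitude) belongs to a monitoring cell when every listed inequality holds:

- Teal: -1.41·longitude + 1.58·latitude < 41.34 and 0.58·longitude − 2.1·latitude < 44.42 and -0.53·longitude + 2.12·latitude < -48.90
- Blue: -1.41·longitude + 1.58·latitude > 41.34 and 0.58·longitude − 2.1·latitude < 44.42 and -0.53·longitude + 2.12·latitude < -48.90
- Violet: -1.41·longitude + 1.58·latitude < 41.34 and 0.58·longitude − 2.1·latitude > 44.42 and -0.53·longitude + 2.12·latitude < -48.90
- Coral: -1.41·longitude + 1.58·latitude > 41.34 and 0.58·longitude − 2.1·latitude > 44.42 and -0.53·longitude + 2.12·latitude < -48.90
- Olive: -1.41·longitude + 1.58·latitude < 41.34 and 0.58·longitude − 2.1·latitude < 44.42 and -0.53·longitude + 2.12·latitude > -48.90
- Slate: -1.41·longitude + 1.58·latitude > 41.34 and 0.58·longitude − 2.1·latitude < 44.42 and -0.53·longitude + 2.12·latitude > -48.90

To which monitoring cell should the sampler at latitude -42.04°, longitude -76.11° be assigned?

-1.41·-76.11 + 1.58·-42.04 = 40.892, which is < 41.34
0.58·-76.11 − 2.1·-42.04 = 44.140, which is < 44.42
-0.53·-76.11 + 2.12·-42.04 = -48.787, which is > -48.90
This sign pattern matches Olive.

Olive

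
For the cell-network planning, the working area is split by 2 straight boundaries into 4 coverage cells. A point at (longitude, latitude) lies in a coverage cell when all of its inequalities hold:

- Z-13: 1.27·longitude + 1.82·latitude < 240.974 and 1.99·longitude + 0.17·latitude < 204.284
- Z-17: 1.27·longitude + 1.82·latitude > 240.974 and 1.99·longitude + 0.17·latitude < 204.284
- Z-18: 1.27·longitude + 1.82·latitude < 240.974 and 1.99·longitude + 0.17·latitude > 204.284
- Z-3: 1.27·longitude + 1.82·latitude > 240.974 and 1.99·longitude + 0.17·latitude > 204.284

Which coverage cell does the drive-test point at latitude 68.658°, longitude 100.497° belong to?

1.27·100.497 + 1.82·68.658 = 252.589, which is > 240.974
1.99·100.497 + 0.17·68.658 = 211.661, which is > 204.284
This sign pattern matches Z-3.

Z-3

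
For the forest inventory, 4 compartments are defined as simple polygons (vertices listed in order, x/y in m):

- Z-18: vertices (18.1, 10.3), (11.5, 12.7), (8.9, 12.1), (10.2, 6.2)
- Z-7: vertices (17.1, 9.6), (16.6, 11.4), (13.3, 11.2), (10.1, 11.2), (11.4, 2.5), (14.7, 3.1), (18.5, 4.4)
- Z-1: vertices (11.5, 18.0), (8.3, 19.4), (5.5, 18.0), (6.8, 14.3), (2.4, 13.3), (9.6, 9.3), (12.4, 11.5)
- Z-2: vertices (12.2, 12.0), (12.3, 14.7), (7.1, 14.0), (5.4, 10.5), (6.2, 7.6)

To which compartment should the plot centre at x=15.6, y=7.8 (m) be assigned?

Cast a ray rightward from (15.6, 7.8). For each polygon, the edges (by vertex number in listed order) whose endpoints lie on opposite sides of y = 7.8, where each meets that height, and whether that is right or left of the point:
Z-18: 3–4 at x≈9.85 (left), 4–1 at x≈13.28 (left) → 0 crossings.
Z-7: 4–5 at x≈10.61 (left), 7–1 at x≈17.58 (right) → 1 crossing.
Z-1: no edge straddles that height → 0 crossings.
Z-2: 4–5 at x≈6.14 (left), 5–1 at x≈6.47 (left) → 0 crossings.
Only Z-7 has an odd count, so the point is inside Z-7.

Z-7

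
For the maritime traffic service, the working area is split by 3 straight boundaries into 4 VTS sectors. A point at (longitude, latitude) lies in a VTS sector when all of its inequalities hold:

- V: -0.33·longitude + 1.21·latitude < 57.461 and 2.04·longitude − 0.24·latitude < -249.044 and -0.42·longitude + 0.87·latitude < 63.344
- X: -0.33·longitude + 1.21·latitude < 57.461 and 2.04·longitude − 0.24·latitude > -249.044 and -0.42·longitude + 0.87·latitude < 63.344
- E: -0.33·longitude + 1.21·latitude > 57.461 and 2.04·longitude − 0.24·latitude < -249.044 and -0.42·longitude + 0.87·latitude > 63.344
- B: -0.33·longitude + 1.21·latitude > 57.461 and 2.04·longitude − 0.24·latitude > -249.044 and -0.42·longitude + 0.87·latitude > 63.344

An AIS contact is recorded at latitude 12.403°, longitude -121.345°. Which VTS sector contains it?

V

-0.33·-121.345 + 1.21·12.403 = 55.051, which is < 57.461
2.04·-121.345 − 0.24·12.403 = -250.521, which is < -249.044
-0.42·-121.345 + 0.87·12.403 = 61.756, which is < 63.344
This sign pattern matches V.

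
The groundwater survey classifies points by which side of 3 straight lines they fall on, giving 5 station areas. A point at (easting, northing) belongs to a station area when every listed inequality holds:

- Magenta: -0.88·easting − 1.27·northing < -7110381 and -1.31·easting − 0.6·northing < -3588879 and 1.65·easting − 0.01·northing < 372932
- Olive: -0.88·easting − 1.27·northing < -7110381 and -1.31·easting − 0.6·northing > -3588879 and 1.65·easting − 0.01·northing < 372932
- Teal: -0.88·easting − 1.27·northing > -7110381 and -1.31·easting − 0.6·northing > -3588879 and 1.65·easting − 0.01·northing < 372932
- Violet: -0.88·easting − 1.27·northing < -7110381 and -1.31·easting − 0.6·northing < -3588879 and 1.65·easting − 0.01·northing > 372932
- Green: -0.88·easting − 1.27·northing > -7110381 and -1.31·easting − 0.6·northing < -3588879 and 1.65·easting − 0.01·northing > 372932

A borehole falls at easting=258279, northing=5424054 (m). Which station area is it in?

-0.88·258279 − 1.27·5424054 = -7115834.100, which is < -7110381
-1.31·258279 − 0.6·5424054 = -3592777.890, which is < -3588879
1.65·258279 − 0.01·5424054 = 371919.810, which is < 372932
This sign pattern matches Magenta.

Magenta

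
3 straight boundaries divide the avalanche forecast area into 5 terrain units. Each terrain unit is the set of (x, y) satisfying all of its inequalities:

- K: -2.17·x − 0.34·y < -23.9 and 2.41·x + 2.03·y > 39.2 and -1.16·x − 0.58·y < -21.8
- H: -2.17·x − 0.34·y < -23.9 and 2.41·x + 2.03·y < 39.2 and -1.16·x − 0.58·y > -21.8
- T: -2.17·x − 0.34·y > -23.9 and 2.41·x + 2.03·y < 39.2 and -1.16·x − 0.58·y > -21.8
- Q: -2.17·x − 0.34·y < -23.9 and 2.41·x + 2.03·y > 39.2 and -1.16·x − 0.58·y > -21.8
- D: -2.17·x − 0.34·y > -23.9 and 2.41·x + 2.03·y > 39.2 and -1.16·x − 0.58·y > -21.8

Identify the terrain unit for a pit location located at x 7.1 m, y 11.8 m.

D

-2.17·7.1 − 0.34·11.8 = -19.419, which is > -23.9
2.41·7.1 + 2.03·11.8 = 41.065, which is > 39.2
-1.16·7.1 − 0.58·11.8 = -15.080, which is > -21.8
This sign pattern matches D.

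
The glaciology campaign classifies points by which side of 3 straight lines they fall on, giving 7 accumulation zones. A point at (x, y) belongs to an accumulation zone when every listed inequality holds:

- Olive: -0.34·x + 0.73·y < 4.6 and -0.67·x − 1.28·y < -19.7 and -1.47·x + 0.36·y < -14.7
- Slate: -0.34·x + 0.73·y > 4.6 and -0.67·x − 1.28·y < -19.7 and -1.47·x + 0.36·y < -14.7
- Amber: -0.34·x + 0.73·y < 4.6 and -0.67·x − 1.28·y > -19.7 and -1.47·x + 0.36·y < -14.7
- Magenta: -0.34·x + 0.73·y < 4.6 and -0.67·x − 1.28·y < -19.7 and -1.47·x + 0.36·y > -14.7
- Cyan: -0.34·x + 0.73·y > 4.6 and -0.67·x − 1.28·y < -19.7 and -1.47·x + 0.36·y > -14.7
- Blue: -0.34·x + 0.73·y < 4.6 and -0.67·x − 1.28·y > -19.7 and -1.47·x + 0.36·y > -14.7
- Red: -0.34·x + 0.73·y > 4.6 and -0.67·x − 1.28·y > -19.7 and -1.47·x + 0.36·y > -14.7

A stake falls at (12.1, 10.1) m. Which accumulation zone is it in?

-0.34·12.1 + 0.73·10.1 = 3.259, which is < 4.6
-0.67·12.1 − 1.28·10.1 = -21.035, which is < -19.7
-1.47·12.1 + 0.36·10.1 = -14.151, which is > -14.7
This sign pattern matches Magenta.

Magenta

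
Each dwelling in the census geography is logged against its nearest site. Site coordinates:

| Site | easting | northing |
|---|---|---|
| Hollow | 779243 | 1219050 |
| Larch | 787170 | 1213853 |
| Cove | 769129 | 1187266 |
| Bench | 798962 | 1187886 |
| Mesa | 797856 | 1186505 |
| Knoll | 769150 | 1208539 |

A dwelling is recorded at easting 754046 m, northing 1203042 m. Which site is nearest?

Squared distances to each site:
Hollow: 891144873.000; Larch: 1214077097.000; Cove: 476379065.000; Bench: 2247151392.000; Mesa: 2192788469.000; Knoll: 258347825.000.
Minimum at Knoll.

Knoll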